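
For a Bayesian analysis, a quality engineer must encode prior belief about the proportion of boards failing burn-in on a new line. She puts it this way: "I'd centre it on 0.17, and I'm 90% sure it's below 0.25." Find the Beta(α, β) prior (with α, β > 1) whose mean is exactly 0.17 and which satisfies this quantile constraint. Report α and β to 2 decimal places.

α ≈ 6.56, β ≈ 32.05

With mean 0.17 fixed, write α = 0.17s, β = 0.83s where s = α+β.
Need P(θ < 0.25) = 0.9 under Beta(0.17s, 0.83s). Normal approximation: (q−m)/√(m(1−m)/s) ≈ z_{0.9} = 1.28, so s ≈ 0.17·0.83·(1.28)²/(0.25−0.17)² = 36.2.
At s = 36.2: P(θ<0.25) ≈ 0.894. Adjusting to match 0.9 gives s ≈ 38.62.
So α = 0.17·38.62 ≈ 6.56, β = 0.83·38.62 ≈ 32.05.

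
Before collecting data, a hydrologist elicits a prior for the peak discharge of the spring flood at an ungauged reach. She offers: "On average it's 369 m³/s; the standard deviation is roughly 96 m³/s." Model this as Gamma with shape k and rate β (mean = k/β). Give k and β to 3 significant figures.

For Gamma(k, rate β): mean = k/β, variance = k/β², so CV = 1/√k.
CV = SD/mean = 96/369 = 0.2602, hence k = 1/CV² = 14.8.
Then β = k/mean = 14.8/369 = 0.04.

k ≈ 14.8, β ≈ 0.04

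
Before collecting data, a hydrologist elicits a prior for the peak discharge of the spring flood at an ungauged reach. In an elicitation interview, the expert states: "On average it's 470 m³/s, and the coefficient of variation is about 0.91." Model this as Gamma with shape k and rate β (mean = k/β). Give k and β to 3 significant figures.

k ≈ 1.21, β ≈ 0.00257

For Gamma(k, rate β): mean = k/β, variance = k/β², so CV = 1/√k.
CV = 0.91, hence k = 1/CV² = 1.21.
Then β = k/mean = 1.21/470 = 0.00257.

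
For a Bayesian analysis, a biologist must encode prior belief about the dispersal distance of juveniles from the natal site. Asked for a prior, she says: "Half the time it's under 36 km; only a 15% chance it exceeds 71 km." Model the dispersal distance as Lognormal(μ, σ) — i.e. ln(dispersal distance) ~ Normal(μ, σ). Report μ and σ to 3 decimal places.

If T ~ Lognormal(μ,σ) then ln T ~ Normal(μ,σ), so the p-quantile of ln T is μ + z_p·σ.
ln(36) = 3.584 and ln(71) = 4.263; z_{0.5} = 0, z_{0.85} = 1.036.
σ = (4.263 − 3.584)/(1.036 − (0)) = 0.655.
μ = 3.584 − (0)·0.655 = 3.584.

μ ≈ 3.584, σ ≈ 0.655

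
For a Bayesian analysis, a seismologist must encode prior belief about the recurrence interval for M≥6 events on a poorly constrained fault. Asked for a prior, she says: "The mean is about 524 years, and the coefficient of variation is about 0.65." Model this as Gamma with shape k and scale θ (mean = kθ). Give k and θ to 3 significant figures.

k ≈ 2.37, θ ≈ 221

For Gamma(k, scale θ): mean = kθ, variance = kθ², so CV = 1/√k.
CV = 0.65, hence k = 1/CV² = 2.37.
Then θ = mean/k = 524/2.37 = 221.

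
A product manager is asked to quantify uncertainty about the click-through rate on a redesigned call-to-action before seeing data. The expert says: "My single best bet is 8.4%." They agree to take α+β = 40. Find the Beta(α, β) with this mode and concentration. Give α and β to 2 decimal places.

For α,β > 1 the Beta mode is (α−1)/(α+β−2). With α+β = 40, the mode is (α−1)/38.
Set (α−1)/38 = 0.084 → α = 1 + 0.084·38 = 4.19.
β = 40 − α = 35.81.

α = 4.19, β = 35.81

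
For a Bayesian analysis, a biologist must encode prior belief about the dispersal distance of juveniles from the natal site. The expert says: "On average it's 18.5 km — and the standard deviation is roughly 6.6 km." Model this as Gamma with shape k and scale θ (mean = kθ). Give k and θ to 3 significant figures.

For Gamma(k, scale θ): mean = kθ, variance = kθ², so CV = 1/√k.
CV = SD/mean = 6.6/18.5 = 0.3568, hence k = 1/CV² = 7.86.
Then θ = mean/k = 18.5/7.86 = 2.35.

k ≈ 7.86, θ ≈ 2.35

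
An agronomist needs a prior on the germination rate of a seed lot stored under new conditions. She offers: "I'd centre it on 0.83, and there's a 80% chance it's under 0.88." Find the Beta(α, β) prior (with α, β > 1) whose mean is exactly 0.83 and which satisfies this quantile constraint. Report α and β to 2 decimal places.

With mean 0.83 fixed, write α = 0.83s, β = 0.17s where s = α+β.
Need P(θ < 0.88) = 0.8 under Beta(0.83s, 0.17s). Normal approximation: (q−m)/√(m(1−m)/s) ≈ z_{0.8} = 0.842, so s ≈ 0.83·0.17·(0.842)²/(0.88−0.83)² = 40.0.
At s = 40.0: P(θ<0.88) ≈ 0.795. Adjusting to match 0.8 gives s ≈ 41.48.
So α = 0.83·41.48 ≈ 34.43, β = 0.17·41.48 ≈ 7.05.

α ≈ 34.43, β ≈ 7.05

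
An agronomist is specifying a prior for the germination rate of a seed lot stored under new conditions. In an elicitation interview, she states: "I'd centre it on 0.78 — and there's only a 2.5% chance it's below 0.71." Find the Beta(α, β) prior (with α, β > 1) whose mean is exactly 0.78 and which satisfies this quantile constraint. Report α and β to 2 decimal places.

α ≈ 115.21, β ≈ 32.50

With mean 0.78 fixed, write α = 0.78s, β = 0.22s where s = α+β.
Need P(θ < 0.71) = 0.025 under Beta(0.78s, 0.22s). Normal approximation: (q−m)/√(m(1−m)/s) ≈ z_{0.025} = -1.96, so s ≈ 0.78·0.22·(-1.96)²/(0.71−0.78)² = 134.5.
At s = 134.5: P(θ<0.71) ≈ 0.030. Adjusting to match 0.025 gives s ≈ 147.71.
So α = 0.78·147.71 ≈ 115.21, β = 0.22·147.71 ≈ 32.50.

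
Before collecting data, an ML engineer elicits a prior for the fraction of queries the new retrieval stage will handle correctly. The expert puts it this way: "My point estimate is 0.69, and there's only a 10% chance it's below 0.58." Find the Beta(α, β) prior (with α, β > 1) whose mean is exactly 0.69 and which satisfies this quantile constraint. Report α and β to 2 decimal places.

α ≈ 20.73, β ≈ 9.32

With mean 0.69 fixed, write α = 0.69s, β = 0.31s where s = α+β.
Need P(θ < 0.58) = 0.1 under Beta(0.69s, 0.31s). Normal approximation: (q−m)/√(m(1−m)/s) ≈ z_{0.1} = -1.28, so s ≈ 0.69·0.31·(-1.28)²/(0.58−0.69)² = 29.0.
At s = 29.0: P(θ<0.58) ≈ 0.104. Adjusting to match 0.1 gives s ≈ 30.05.
So α = 0.69·30.05 ≈ 20.73, β = 0.31·30.05 ≈ 9.32.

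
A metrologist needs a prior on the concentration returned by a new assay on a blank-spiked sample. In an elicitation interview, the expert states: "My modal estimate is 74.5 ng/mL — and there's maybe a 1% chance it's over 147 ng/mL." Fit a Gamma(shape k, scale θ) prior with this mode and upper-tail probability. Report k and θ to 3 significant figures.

k ≈ 11.7, θ ≈ 6.99

Gamma(k,θ) with k>1 has mode (k−1)θ, so θ = 74.5/(k−1).
Need P(X < 147) = 0.99 with θ tied to k this way. Start at k = 2, θ = 74.5: P(X<147) ≈ 0.587.
Too low — raise k to concentrate. Iterating converges to k ≈ 11.7.
Then θ = 74.5/(11.7−1) ≈ 6.99.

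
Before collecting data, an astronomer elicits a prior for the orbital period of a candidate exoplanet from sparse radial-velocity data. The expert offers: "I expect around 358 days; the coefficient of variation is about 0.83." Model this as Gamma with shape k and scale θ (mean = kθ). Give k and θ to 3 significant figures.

k ≈ 1.45, θ ≈ 247

For Gamma(k, scale θ): mean = kθ, variance = kθ², so CV = 1/√k.
CV = 0.83, hence k = 1/CV² = 1.45.
Then θ = mean/k = 358/1.45 = 247.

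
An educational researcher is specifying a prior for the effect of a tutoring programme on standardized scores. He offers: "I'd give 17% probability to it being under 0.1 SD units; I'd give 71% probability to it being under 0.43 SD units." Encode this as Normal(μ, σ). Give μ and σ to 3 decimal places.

For Normal(μ,σ), the p-quantile is μ + z_p·σ. Here z_{0.17} = -0.9542, z_{0.71} = 0.5534.
So 0.1 = μ − 0.9542σ and 0.43 = μ + 0.5534σ.
Subtracting: σ = (0.43 − 0.1)/(0.5534 − (-0.9542)) = 0.219.
Then μ = 0.1 − (-0.9542)·0.219 = 0.309.

μ = 0.309, σ = 0.219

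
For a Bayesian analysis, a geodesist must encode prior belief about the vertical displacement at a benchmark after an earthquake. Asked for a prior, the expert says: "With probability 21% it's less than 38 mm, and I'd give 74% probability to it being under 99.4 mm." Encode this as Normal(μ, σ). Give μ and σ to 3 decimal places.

μ = 72.153, σ = 42.352

For Normal(μ,σ), the p-quantile is μ + z_p·σ. Here z_{0.21} = -0.8064, z_{0.74} = 0.6433.
So 38 = μ − 0.8064σ and 99.4 = μ + 0.6433σ.
Subtracting: σ = (99.4 − 38)/(0.6433 − (-0.8064)) = 42.352.
Then μ = 38 − (-0.8064)·42.352 = 72.153.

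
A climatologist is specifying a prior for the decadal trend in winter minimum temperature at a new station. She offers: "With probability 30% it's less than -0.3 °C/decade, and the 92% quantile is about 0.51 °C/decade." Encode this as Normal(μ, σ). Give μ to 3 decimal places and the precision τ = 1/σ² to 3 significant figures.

μ = -0.080, τ = 5.67

For Normal(μ,σ), the p-quantile is μ + z_p·σ. Here z_{0.3} = -0.5244, z_{0.92} = 1.405.
So -0.3 = μ − 0.5244σ and 0.51 = μ + 1.405σ.
Subtracting: σ = (0.51 − -0.3)/(1.405 − (-0.5244)) = 0.420.
Then μ = -0.3 − (-0.5244)·0.420 = -0.080.
Precision τ = 1/σ² = 1/0.4198² = 5.67.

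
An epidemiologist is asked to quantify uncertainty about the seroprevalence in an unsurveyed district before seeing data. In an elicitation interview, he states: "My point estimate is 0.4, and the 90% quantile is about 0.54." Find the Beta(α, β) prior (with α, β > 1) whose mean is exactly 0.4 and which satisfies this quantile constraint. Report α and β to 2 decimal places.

α ≈ 8.15, β ≈ 12.23

With mean 0.4 fixed, write α = 0.4s, β = 0.6s where s = α+β.
Need P(θ < 0.54) = 0.9 under Beta(0.4s, 0.6s). Normal approximation: (q−m)/√(m(1−m)/s) ≈ z_{0.9} = 1.28, so s ≈ 0.4·0.6·(1.28)²/(0.54−0.4)² = 20.1.
At s = 20.1: P(θ<0.54) ≈ 0.899. Adjusting to match 0.9 gives s ≈ 20.38.
So α = 0.4·20.38 ≈ 8.15, β = 0.6·20.38 ≈ 12.23.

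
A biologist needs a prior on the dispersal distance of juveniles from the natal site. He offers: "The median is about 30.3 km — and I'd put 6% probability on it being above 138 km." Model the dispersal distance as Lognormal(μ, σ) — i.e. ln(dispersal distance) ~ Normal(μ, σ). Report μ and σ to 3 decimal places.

If T ~ Lognormal(μ,σ) then ln T ~ Normal(μ,σ), so the p-quantile of ln T is μ + z_p·σ.
ln(30.3) = 3.411 and ln(138) = 4.927; z_{0.5} = 0, z_{0.94} = 1.555.
σ = (4.927 − 3.411)/(1.555 − (0)) = 0.975.
μ = 3.411 − (0)·0.975 = 3.411.

μ ≈ 3.411, σ ≈ 0.975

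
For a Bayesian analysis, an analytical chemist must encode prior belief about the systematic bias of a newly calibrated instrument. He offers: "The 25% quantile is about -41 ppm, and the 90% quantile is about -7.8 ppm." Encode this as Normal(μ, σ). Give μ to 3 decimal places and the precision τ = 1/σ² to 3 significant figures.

μ = -29.552, τ = 0.00347

The p-quantile of Normal(μ,σ) is μ + z_p·σ, with z_{0.25} = -0.6745 and z_{0.9} = 1.282.
Eliminate σ: μ = (z₂·x₁ − z₁·x₂)/(z₂ − z₁) = (1.282·-41 − (-0.6745)·-7.8)/1.956 = -29.552.
Then σ = (x₂ − x₁)/(z₂ − z₁) = (-7.8 − -41)/1.956 = 16.973.
Precision τ = 1/σ² = 1/16.97² = 0.00347.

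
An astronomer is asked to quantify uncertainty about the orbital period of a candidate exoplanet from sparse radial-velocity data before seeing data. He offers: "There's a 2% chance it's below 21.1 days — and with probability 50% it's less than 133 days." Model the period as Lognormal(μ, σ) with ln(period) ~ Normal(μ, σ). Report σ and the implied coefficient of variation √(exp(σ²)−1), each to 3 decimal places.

σ ≈ 0.896, CV ≈ 1.111

If T ~ Lognormal(μ,σ) then ln T ~ Normal(μ,σ), so the p-quantile of ln T is μ + z_p·σ.
ln(21.1) = 3.049 and ln(133) = 4.89; z_{0.02} = -2.054, z_{0.5} = 0.
σ = (4.89 − 3.049)/(0 − (-2.054)) = 0.896.
μ = 3.049 − (-2.054)·0.896 = 4.890.
CV = √(exp(σ²)−1) = √(exp(0.8036)−1) = 1.111.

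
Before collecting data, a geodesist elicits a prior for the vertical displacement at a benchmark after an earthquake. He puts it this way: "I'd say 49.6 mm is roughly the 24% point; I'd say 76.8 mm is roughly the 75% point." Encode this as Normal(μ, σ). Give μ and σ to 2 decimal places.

The p-quantile of Normal(μ,σ) is μ + z_p·σ, with z_{0.24} = -0.7063 and z_{0.75} = 0.6745.
Eliminate σ: μ = (z₂·x₁ − z₁·x₂)/(z₂ − z₁) = (0.6745·49.6 − (-0.7063)·76.8)/1.381 = 63.51.
Then σ = (x₂ − x₁)/(z₂ − z₁) = (76.8 − 49.6)/1.381 = 19.70.

μ = 63.51, σ = 19.70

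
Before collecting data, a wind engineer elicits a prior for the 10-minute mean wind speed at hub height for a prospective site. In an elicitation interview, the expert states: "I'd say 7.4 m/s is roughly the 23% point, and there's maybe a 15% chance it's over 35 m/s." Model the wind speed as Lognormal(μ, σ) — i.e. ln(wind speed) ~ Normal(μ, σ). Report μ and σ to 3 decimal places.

If T ~ Lognormal(μ,σ) then ln T ~ Normal(μ,σ), so the p-quantile of ln T is μ + z_p·σ.
ln(7.4) = 2.001 and ln(35) = 3.555; z_{0.23} = -0.7388, z_{0.85} = 1.036.
σ = (3.555 − 2.001)/(1.036 − (-0.7388)) = 0.875.
μ = 2.001 − (-0.7388)·0.875 = 2.648.

μ ≈ 2.648, σ ≈ 0.875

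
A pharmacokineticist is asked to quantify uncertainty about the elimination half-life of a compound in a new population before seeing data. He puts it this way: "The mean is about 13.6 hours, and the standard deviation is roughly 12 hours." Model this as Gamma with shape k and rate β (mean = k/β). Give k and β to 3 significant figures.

For Gamma(k, rate β): mean = k/β, variance = k/β², so CV = 1/√k.
CV = SD/mean = 12/13.6 = 0.8824, hence k = 1/CV² = 1.28.
Then β = k/mean = 1.28/13.6 = 0.0944.

k ≈ 1.28, β ≈ 0.0944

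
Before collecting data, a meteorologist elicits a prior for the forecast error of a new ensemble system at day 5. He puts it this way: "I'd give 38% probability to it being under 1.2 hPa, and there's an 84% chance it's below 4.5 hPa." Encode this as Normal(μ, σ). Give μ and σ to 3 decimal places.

The p-quantile of Normal(μ,σ) is μ + z_p·σ, with z_{0.38} = -0.3055 and z_{0.84} = 0.9945.
Eliminate σ: μ = (z₂·x₁ − z₁·x₂)/(z₂ − z₁) = (0.9945·1.2 − (-0.3055)·4.5)/1.3 = 1.975.
Then σ = (x₂ − x₁)/(z₂ − z₁) = (4.5 − 1.2)/1.3 = 2.539.

μ = 1.975, σ = 2.539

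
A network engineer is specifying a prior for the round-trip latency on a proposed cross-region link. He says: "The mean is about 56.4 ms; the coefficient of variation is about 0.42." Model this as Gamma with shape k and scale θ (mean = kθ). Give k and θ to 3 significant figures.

For Gamma(k, scale θ): mean = kθ, variance = kθ², so CV = 1/√k.
CV = 0.42, hence k = 1/CV² = 5.67.
Then θ = mean/k = 56.4/5.67 = 9.95.

k ≈ 5.67, θ ≈ 9.95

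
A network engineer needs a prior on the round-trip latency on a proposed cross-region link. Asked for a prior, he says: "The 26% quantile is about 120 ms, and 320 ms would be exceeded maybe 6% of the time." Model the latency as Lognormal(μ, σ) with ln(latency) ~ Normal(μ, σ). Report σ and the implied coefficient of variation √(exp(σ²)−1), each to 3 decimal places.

σ ≈ 0.446, CV ≈ 0.469

If T ~ Lognormal(μ,σ) then ln T ~ Normal(μ,σ), so the p-quantile of ln T is μ + z_p·σ.
ln(120) = 4.787 and ln(320) = 5.768; z_{0.26} = -0.6433, z_{0.94} = 1.555.
σ = (5.768 − 4.787)/(1.555 − (-0.6433)) = 0.446.
μ = 4.787 − (-0.6433)·0.446 = 5.075.
CV = √(exp(σ²)−1) = √(exp(0.1991)−1) = 0.469.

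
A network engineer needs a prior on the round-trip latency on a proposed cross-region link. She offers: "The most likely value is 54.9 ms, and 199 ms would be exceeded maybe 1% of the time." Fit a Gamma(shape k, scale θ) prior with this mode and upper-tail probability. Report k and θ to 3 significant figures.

k ≈ 3.59, θ ≈ 21.2

Gamma(k,θ) with k>1 has mode (k−1)θ, so θ = 54.9/(k−1).
Need P(X < 199) = 0.99 with θ tied to k this way. Start at k = 2, θ = 54.9: P(X<199) ≈ 0.877.
Too low — raise k to concentrate. Iterating converges to k ≈ 3.59.
Then θ = 54.9/(3.59−1) ≈ 21.2.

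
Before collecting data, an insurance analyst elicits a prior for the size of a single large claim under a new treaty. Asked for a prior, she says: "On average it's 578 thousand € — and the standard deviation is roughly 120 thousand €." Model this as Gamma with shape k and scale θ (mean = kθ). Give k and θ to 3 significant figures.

For Gamma(k, scale θ): mean = kθ, variance = kθ², so CV = 1/√k.
CV = SD/mean = 120/578 = 0.2076, hence k = 1/CV² = 23.2.
Then θ = mean/k = 578/23.2 = 24.9.

k ≈ 23.2, θ ≈ 24.9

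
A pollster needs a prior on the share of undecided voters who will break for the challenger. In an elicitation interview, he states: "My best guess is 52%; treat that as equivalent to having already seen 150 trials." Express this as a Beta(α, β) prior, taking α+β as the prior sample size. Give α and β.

α = 78, β = 72

Under the effective-sample-size interpretation, Beta(α, β) has prior mean α/(α+β) and prior sample size α+β.
So α+β = 150 and α/(α+β) = 0.52, giving α = 0.52·150 = 78 and β = 150 − 78 = 72.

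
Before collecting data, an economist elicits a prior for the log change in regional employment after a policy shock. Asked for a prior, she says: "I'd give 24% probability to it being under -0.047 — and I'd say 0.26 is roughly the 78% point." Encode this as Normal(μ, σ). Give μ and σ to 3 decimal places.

For Normal(μ,σ), the p-quantile is μ + z_p·σ. Here z_{0.24} = -0.7063, z_{0.78} = 0.7722.
So -0.047 = μ − 0.7063σ and 0.26 = μ + 0.7722σ.
Subtracting: σ = (0.26 − -0.047)/(0.7722 − (-0.7063)) = 0.208.
Then μ = -0.047 − (-0.7063)·0.208 = 0.100.

μ = 0.100, σ = 0.208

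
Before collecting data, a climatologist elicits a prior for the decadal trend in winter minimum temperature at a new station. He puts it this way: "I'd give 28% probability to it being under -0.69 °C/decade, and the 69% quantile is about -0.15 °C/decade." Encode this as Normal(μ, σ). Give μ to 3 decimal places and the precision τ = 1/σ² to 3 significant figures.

μ = -0.398, τ = 3.99

The p-quantile of Normal(μ,σ) is μ + z_p·σ, with z_{0.28} = -0.5828 and z_{0.69} = 0.4959.
Eliminate σ: μ = (z₂·x₁ − z₁·x₂)/(z₂ − z₁) = (0.4959·-0.69 − (-0.5828)·-0.15)/1.079 = -0.398.
Then σ = (x₂ − x₁)/(z₂ − z₁) = (-0.15 − -0.69)/1.079 = 0.501.
Precision τ = 1/σ² = 1/0.5006² = 3.99.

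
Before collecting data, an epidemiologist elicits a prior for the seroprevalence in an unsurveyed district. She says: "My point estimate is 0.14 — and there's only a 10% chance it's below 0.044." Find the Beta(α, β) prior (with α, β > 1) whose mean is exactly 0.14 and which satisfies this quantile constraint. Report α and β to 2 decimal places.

α ≈ 2.19, β ≈ 13.43

With mean 0.14 fixed, write α = 0.14s, β = 0.86s where s = α+β.
Need P(θ < 0.044) = 0.1 under Beta(0.14s, 0.86s). Normal approximation: (q−m)/√(m(1−m)/s) ≈ z_{0.1} = -1.28, so s ≈ 0.14·0.86·(-1.28)²/(0.044−0.14)² = 21.5.
At s = 21.5: P(θ<0.044) ≈ 0.058. Adjusting to match 0.1 gives s ≈ 15.62.
So α = 0.14·15.62 ≈ 2.19, β = 0.86·15.62 ≈ 13.43.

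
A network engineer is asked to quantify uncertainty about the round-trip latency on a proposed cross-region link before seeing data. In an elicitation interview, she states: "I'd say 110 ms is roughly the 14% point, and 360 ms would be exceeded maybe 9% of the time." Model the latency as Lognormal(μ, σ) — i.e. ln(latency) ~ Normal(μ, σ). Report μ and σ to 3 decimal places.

If T ~ Lognormal(μ,σ) then ln T ~ Normal(μ,σ), so the p-quantile of ln T is μ + z_p·σ.
ln(110) = 4.7 and ln(360) = 5.886; z_{0.14} = -1.08, z_{0.91} = 1.341.
σ = (5.886 − 4.7)/(1.341 − (-1.08)) = 0.490.
μ = 4.7 − (-1.08)·0.490 = 5.230.

μ ≈ 5.230, σ ≈ 0.490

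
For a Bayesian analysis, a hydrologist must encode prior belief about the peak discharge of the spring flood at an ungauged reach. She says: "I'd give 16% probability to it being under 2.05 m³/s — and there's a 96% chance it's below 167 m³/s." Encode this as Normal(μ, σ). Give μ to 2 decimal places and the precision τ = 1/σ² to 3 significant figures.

For Normal(μ,σ), the p-quantile is μ + z_p·σ. Here z_{0.16} = -0.9945, z_{0.96} = 1.751.
So 2.05 = μ − 0.9945σ and 167 = μ + 1.751σ.
Subtracting: σ = (167 − 2.05)/(1.751 − (-0.9945)) = 60.09.
Then μ = 2.05 − (-0.9945)·60.09 = 61.80.
Precision τ = 1/σ² = 1/60.09² = 0.000277.

μ = 61.80, τ = 0.000277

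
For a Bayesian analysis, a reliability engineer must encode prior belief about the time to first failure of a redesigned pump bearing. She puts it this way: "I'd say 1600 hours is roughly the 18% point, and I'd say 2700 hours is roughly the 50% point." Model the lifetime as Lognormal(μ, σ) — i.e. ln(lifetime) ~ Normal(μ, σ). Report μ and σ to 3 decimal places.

μ ≈ 7.901, σ ≈ 0.572

If T ~ Lognormal(μ,σ) then ln T ~ Normal(μ,σ), so the p-quantile of ln T is μ + z_p·σ.
ln(1600) = 7.378 and ln(2700) = 7.901; z_{0.18} = -0.9154, z_{0.5} = 0.
σ = (7.901 − 7.378)/(0 − (-0.9154)) = 0.572.
μ = 7.378 − (-0.9154)·0.572 = 7.901.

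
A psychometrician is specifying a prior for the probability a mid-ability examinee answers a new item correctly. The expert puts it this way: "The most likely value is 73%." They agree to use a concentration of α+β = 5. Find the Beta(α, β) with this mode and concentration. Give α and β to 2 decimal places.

α = 3.19, β = 1.81

For α,β > 1 the Beta mode is (α−1)/(α+β−2). With α+β = 5, the mode is (α−1)/3.
Set (α−1)/3 = 0.73 → α = 1 + 0.73·3 = 3.19.
β = 5 − α = 1.81.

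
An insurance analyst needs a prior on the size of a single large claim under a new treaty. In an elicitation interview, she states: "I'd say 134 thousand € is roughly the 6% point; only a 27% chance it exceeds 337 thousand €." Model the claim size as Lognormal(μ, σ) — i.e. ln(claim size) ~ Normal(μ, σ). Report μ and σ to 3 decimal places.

If T ~ Lognormal(μ,σ) then ln T ~ Normal(μ,σ), so the p-quantile of ln T is μ + z_p·σ.
ln(134) = 4.898 and ln(337) = 5.82; z_{0.06} = -1.555, z_{0.73} = 0.6128.
σ = (5.82 − 4.898)/(0.6128 − (-1.555)) = 0.425.
μ = 4.898 − (-1.555)·0.425 = 5.559.

μ ≈ 5.559, σ ≈ 0.425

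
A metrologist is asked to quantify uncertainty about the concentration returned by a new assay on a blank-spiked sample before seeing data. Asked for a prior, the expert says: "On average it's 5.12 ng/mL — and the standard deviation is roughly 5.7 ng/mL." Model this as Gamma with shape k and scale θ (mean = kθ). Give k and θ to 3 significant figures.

For Gamma(k, scale θ): mean = kθ, variance = kθ², so CV = 1/√k.
CV = SD/mean = 5.7/5.12 = 1.113, hence k = 1/CV² = 0.807.
Then θ = mean/k = 5.12/0.807 = 6.35.

k ≈ 0.807, θ ≈ 6.35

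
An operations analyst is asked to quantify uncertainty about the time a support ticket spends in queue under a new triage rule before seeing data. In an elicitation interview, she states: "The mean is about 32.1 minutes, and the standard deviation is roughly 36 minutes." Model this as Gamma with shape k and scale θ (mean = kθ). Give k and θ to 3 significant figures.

For Gamma(k, scale θ): mean = kθ, variance = kθ², so CV = 1/√k.
CV = SD/mean = 36/32.1 = 1.121, hence k = 1/CV² = 0.795.
Then θ = mean/k = 32.1/0.795 = 40.4.

k ≈ 0.795, θ ≈ 40.4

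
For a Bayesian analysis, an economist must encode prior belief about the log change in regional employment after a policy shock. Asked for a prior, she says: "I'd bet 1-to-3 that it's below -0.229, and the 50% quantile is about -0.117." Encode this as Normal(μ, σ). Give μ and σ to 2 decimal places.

μ = -0.12, σ = 0.17

For Normal(μ,σ), the p-quantile is μ + z_p·σ. Here z_{0.25} = -0.6745, z_{0.5} = 0.
So -0.229 = μ − 0.6745σ and -0.117 = μ + 0σ.
Subtracting: σ = (-0.117 − -0.229)/(0 − (-0.6745)) = 0.17.
Then μ = -0.229 − (-0.6745)·0.17 = -0.12.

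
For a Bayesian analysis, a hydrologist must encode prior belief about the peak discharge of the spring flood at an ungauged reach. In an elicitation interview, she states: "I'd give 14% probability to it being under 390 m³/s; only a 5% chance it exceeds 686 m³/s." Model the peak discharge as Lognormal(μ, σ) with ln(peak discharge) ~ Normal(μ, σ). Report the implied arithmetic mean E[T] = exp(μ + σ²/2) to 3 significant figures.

If T ~ Lognormal(μ,σ) then ln T ~ Normal(μ,σ), so the p-quantile of ln T is μ + z_p·σ.
ln(390) = 5.966 and ln(686) = 6.531; z_{0.14} = -1.08, z_{0.95} = 1.645.
σ = (6.531 − 5.966)/(1.645 − (-1.08)) = 0.207.
μ = 5.966 − (-1.08)·0.207 = 6.190.
E[T] = exp(μ + σ²/2) = exp(6.190 + 0.0215) = 498 m³/s.

E[T] ≈ 498 m³/s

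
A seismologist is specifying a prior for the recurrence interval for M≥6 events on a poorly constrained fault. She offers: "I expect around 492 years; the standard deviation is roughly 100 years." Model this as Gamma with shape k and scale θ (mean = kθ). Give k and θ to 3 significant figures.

k ≈ 24.2, θ ≈ 20.3

For Gamma(k, scale θ): mean = kθ, variance = kθ², so CV = 1/√k.
CV = SD/mean = 100/492 = 0.2033, hence k = 1/CV² = 24.2.
Then θ = mean/k = 492/24.2 = 20.3.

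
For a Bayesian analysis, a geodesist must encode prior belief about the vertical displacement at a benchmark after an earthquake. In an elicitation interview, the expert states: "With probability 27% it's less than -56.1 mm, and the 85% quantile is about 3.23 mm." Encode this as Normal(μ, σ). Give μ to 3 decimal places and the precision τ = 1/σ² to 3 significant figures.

μ = -34.055, τ = 0.000773

For Normal(μ,σ), the p-quantile is μ + z_p·σ. Here z_{0.27} = -0.6128, z_{0.85} = 1.036.
So -56.1 = μ − 0.6128σ and 3.23 = μ + 1.036σ.
Subtracting: σ = (3.23 − -56.1)/(1.036 − (-0.6128)) = 35.974.
Then μ = -56.1 − (-0.6128)·35.974 = -34.055.
Precision τ = 1/σ² = 1/35.97² = 0.000773.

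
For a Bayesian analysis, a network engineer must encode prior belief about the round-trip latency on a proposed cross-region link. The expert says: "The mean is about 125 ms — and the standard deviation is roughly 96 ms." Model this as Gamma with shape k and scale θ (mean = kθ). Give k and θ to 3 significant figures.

k ≈ 1.7, θ ≈ 73.7

For Gamma(k, scale θ): mean = kθ, variance = kθ², so CV = 1/√k.
CV = SD/mean = 96/125 = 0.768, hence k = 1/CV² = 1.7.
Then θ = mean/k = 125/1.7 = 73.7.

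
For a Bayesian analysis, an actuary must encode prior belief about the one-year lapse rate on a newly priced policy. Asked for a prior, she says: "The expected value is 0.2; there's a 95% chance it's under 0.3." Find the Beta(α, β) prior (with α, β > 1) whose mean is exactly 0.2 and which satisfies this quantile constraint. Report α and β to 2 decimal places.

α ≈ 9.74, β ≈ 38.96

With mean 0.2 fixed, write α = 0.2s, β = 0.8s where s = α+β.
Need P(θ < 0.3) = 0.95 under Beta(0.2s, 0.8s). Normal approximation: (q−m)/√(m(1−m)/s) ≈ z_{0.95} = 1.64, so s ≈ 0.2·0.8·(1.64)²/(0.3−0.2)² = 43.3.
At s = 43.3: P(θ<0.3) ≈ 0.940. Adjusting to match 0.95 gives s ≈ 48.70.
So α = 0.2·48.70 ≈ 9.74, β = 0.8·48.70 ≈ 38.96.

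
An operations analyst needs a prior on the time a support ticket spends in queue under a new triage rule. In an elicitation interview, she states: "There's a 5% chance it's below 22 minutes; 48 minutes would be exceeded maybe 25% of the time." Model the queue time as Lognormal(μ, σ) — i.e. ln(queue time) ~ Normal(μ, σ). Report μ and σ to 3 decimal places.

μ ≈ 3.644, σ ≈ 0.336

If T ~ Lognormal(μ,σ) then ln T ~ Normal(μ,σ), so the p-quantile of ln T is μ + z_p·σ.
ln(22) = 3.091 and ln(48) = 3.871; z_{0.05} = -1.645, z_{0.75} = 0.6745.
σ = (3.871 − 3.091)/(0.6745 − (-1.645)) = 0.336.
μ = 3.091 − (-1.645)·0.336 = 3.644.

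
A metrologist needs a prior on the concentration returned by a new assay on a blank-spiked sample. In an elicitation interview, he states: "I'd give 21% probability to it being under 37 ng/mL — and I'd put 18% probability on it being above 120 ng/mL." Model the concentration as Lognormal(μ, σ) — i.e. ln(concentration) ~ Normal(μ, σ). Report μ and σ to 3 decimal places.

μ ≈ 4.162, σ ≈ 0.683

If T ~ Lognormal(μ,σ) then ln T ~ Normal(μ,σ), so the p-quantile of ln T is μ + z_p·σ.
ln(37) = 3.611 and ln(120) = 4.787; z_{0.21} = -0.8064, z_{0.82} = 0.9154.
σ = (4.787 − 3.611)/(0.9154 − (-0.8064)) = 0.683.
μ = 3.611 − (-0.8064)·0.683 = 4.162.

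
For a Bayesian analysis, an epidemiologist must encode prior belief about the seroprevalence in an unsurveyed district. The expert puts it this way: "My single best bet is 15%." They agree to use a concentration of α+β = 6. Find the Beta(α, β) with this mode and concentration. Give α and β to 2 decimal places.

For α,β > 1 the Beta mode is (α−1)/(α+β−2). With α+β = 6, the mode is (α−1)/4.
Set (α−1)/4 = 0.15 → α = 1 + 0.15·4 = 1.60.
β = 6 − α = 4.40.

α = 1.60, β = 4.40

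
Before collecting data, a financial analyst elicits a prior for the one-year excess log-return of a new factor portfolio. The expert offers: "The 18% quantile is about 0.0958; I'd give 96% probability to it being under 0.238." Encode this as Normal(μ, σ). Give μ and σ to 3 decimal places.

The p-quantile of Normal(μ,σ) is μ + z_p·σ, with z_{0.18} = -0.9154 and z_{0.96} = 1.751.
Eliminate σ: μ = (z₂·x₁ − z₁·x₂)/(z₂ − z₁) = (1.751·0.0958 − (-0.9154)·0.238)/2.666 = 0.145.
Then σ = (x₂ − x₁)/(z₂ − z₁) = (0.238 − 0.0958)/2.666 = 0.053.

μ = 0.145, σ = 0.053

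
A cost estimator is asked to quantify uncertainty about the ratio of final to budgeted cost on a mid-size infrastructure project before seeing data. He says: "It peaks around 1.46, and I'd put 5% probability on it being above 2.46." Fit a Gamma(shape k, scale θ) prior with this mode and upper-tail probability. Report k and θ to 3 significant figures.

Gamma(k,θ) with k>1 has mode (k−1)θ, so θ = 1.46/(k−1).
Need P(X < 2.46) = 0.95 with θ tied to k this way. Start at k = 2, θ = 1.46: P(X<2.46) ≈ 0.502.
Too low — raise k to concentrate. Iterating converges to k ≈ 11.3.
Then θ = 1.46/(11.3−1) ≈ 0.142.

k ≈ 11.3, θ ≈ 0.142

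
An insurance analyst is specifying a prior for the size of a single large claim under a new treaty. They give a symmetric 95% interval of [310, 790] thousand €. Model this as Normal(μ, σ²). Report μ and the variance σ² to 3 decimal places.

μ = 550.000, σ² = 14994.304

A symmetric 95% interval runs μ ± z·σ with z = 1.96.
Half-width = 240, so σ = 240/1.96 = 122.4512 and σ² = 14994.304.
μ is the interval midpoint, 550.000.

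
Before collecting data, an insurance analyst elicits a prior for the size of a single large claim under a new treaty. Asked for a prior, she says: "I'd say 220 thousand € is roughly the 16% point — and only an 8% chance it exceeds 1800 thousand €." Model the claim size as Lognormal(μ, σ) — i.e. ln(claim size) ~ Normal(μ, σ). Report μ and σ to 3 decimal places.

If T ~ Lognormal(μ,σ) then ln T ~ Normal(μ,σ), so the p-quantile of ln T is μ + z_p·σ.
ln(220) = 5.394 and ln(1800) = 7.496; z_{0.16} = -0.9945, z_{0.92} = 1.405.
σ = (7.496 − 5.394)/(1.405 − (-0.9945)) = 0.876.
μ = 5.394 − (-0.9945)·0.876 = 6.265.

μ ≈ 6.265, σ ≈ 0.876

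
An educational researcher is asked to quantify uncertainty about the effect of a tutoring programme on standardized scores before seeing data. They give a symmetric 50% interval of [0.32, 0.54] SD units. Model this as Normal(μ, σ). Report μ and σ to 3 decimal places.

μ = 0.430, σ = 0.163

A symmetric 50% interval runs μ ± z·σ with z = 0.6745.
Half-width = 0.11, so σ = 0.11/0.6745 = 0.163.
μ is the interval midpoint, 0.430.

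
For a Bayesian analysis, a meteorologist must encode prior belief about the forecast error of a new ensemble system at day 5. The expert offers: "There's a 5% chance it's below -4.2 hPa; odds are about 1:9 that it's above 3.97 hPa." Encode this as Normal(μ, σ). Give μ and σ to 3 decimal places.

μ = 0.392, σ = 2.792

For Normal(μ,σ), the p-quantile is μ + z_p·σ. Here z_{0.05} = -1.645, z_{0.9} = 1.282.
So -4.2 = μ − 1.645σ and 3.97 = μ + 1.282σ.
Subtracting: σ = (3.97 − -4.2)/(1.282 − (-1.645)) = 2.792.
Then μ = -4.2 − (-1.645)·2.792 = 0.392.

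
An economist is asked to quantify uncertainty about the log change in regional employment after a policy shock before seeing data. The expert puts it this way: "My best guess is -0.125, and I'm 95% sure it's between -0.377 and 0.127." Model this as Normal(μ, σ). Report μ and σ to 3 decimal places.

A symmetric 95% interval runs μ ± z·σ with z = 1.96.
Half-width = 0.252, so σ = 0.252/1.96 = 0.129.
μ is the stated best guess, -0.125.

μ = -0.125, σ = 0.129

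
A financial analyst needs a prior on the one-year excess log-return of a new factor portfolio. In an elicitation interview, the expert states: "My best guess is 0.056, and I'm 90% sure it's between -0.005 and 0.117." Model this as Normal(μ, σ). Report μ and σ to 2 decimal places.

μ = 0.06, σ = 0.04

A symmetric 90% interval runs μ ± z·σ with z = 1.645.
Half-width = 0.061, so σ = 0.061/1.645 = 0.04.
μ is the stated best guess, 0.06.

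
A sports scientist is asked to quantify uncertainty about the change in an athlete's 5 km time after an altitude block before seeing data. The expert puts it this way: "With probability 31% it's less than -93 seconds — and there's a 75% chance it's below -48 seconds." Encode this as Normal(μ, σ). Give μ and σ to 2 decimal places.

For Normal(μ,σ), the p-quantile is μ + z_p·σ. Here z_{0.31} = -0.4959, z_{0.75} = 0.6745.
So -93 = μ − 0.4959σ and -48 = μ + 0.6745σ.
Subtracting: σ = (-48 − -93)/(0.6745 − (-0.4959)) = 38.45.
Then μ = -93 − (-0.4959)·38.45 = -73.93.

μ = -73.93, σ = 38.45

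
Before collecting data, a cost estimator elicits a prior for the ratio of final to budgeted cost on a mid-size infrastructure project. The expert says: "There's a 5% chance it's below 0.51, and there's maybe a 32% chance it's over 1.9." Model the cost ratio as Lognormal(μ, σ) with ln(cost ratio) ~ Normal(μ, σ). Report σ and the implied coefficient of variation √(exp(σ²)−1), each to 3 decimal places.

σ ≈ 0.623, CV ≈ 0.688

If T ~ Lognormal(μ,σ) then ln T ~ Normal(μ,σ), so the p-quantile of ln T is μ + z_p·σ.
ln(0.51) = -0.6733 and ln(1.9) = 0.6419; z_{0.05} = -1.645, z_{0.68} = 0.4677.
σ = (0.6419 − -0.6733)/(0.4677 − (-1.645)) = 0.623.
μ = -0.6733 − (-1.645)·0.623 = 0.351.
CV = √(exp(σ²)−1) = √(exp(0.3876)−1) = 0.688.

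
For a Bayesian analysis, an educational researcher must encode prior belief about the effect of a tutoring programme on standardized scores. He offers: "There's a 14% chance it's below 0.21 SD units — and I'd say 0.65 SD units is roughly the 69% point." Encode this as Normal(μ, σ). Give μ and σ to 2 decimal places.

For Normal(μ,σ), the p-quantile is μ + z_p·σ. Here z_{0.14} = -1.08, z_{0.69} = 0.4959.
So 0.21 = μ − 1.08σ and 0.65 = μ + 0.4959σ.
Subtracting: σ = (0.65 − 0.21)/(0.4959 − (-1.08)) = 0.28.
Then μ = 0.21 − (-1.08)·0.28 = 0.51.

μ = 0.51, σ = 0.28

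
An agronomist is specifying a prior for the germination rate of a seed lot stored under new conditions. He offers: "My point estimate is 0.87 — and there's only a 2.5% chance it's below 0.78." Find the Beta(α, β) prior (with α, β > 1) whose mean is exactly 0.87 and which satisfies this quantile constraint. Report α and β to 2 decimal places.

α ≈ 57.81, β ≈ 8.64

With mean 0.87 fixed, write α = 0.87s, β = 0.13s where s = α+β.
Need P(θ < 0.78) = 0.025 under Beta(0.87s, 0.13s). Normal approximation: (q−m)/√(m(1−m)/s) ≈ z_{0.025} = -1.96, so s ≈ 0.87·0.13·(-1.96)²/(0.78−0.87)² = 53.6.
At s = 53.6: P(θ<0.78) ≈ 0.038. Adjusting to match 0.025 gives s ≈ 66.45.
So α = 0.87·66.45 ≈ 57.81, β = 0.13·66.45 ≈ 8.64.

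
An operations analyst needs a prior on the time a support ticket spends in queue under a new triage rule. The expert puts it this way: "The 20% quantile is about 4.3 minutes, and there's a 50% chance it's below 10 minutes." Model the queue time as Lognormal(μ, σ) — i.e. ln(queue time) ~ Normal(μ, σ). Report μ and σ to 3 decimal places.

If T ~ Lognormal(μ,σ) then ln T ~ Normal(μ,σ), so the p-quantile of ln T is μ + z_p·σ.
ln(4.3) = 1.459 and ln(10) = 2.303; z_{0.2} = -0.8416, z_{0.5} = 0.
σ = (2.303 − 1.459)/(0 − (-0.8416)) = 1.003.
μ = 1.459 − (-0.8416)·1.003 = 2.303.

μ ≈ 2.303, σ ≈ 1.003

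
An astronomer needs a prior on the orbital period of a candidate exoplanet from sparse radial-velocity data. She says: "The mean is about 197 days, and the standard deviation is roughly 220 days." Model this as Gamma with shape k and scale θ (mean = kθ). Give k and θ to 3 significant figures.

k ≈ 0.802, θ ≈ 246

For Gamma(k, scale θ): mean = kθ, variance = kθ², so CV = 1/√k.
CV = SD/mean = 220/197 = 1.117, hence k = 1/CV² = 0.802.
Then θ = mean/k = 197/0.802 = 246.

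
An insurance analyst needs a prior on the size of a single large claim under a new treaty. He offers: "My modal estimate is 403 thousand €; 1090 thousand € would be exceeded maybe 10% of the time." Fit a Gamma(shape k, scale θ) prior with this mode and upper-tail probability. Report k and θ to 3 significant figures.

k ≈ 2.93, θ ≈ 208

Gamma(k,θ) with k>1 has mode (k−1)θ, so θ = 403/(k−1).
Need P(X < 1090) = 0.9 with θ tied to k this way. Start at k = 2, θ = 403: P(X<1090) ≈ 0.752.
Too low — raise k to concentrate. Iterating converges to k ≈ 2.93.
Then θ = 403/(2.93−1) ≈ 208.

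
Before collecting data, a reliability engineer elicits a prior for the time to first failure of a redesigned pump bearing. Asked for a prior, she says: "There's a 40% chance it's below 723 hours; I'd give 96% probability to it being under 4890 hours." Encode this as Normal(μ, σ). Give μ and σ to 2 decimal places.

The p-quantile of Normal(μ,σ) is μ + z_p·σ, with z_{0.4} = -0.2533 and z_{0.96} = 1.751.
Eliminate σ: μ = (z₂·x₁ − z₁·x₂)/(z₂ − z₁) = (1.751·723 − (-0.2533)·4890)/2.004 = 1249.79.
Then σ = (x₂ − x₁)/(z₂ − z₁) = (4890 − 723)/2.004 = 2079.31.

μ = 1249.79, σ = 2079.31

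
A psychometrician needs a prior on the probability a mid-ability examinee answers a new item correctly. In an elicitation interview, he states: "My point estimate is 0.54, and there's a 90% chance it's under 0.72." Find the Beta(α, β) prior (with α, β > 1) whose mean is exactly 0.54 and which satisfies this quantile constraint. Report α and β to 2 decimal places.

α ≈ 6.48, β ≈ 5.52

With mean 0.54 fixed, write α = 0.54s, β = 0.46s where s = α+β.
Need P(θ < 0.72) = 0.9 under Beta(0.54s, 0.46s). Normal approximation: (q−m)/√(m(1−m)/s) ≈ z_{0.9} = 1.28, so s ≈ 0.54·0.46·(1.28)²/(0.72−0.54)² = 12.6.
At s = 12.6: P(θ<0.72) ≈ 0.906. Adjusting to match 0.9 gives s ≈ 12.00.
So α = 0.54·12.00 ≈ 6.48, β = 0.46·12.00 ≈ 5.52.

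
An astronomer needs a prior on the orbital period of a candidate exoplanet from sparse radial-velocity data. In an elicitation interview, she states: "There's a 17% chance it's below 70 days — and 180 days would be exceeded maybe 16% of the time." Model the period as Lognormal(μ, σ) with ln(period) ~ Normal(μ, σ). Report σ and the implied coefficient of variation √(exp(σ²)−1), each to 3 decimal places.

σ ≈ 0.485, CV ≈ 0.515

If T ~ Lognormal(μ,σ) then ln T ~ Normal(μ,σ), so the p-quantile of ln T is μ + z_p·σ.
ln(70) = 4.248 and ln(180) = 5.193; z_{0.17} = -0.9542, z_{0.84} = 0.9945.
σ = (5.193 − 4.248)/(0.9945 − (-0.9542)) = 0.485.
μ = 4.248 − (-0.9542)·0.485 = 4.711.
CV = √(exp(σ²)−1) = √(exp(0.2349)−1) = 0.515.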